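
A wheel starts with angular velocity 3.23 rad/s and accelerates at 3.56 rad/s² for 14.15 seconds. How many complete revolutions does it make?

θ = ω₀t + ½αt² = 3.23×14.15 + ½×3.56×14.15² = 402.10055 rad
Total revolutions = θ/(2π) = 402.10055/(2π) = 63.996
Complete revolutions = ⌊63.996⌋ = 63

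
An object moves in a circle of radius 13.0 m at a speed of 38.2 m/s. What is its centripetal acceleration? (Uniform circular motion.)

a_c = v²/r = 38.2²/13.0 = 1459.24/13.0 = 112.25 m/s²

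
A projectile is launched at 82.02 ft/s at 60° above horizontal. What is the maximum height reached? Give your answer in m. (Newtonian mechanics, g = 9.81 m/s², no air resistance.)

v₀ = 82.02 ft/s × 0.3048 = 24.9997 m/s
H = v₀² × sin²(θ) / (2g) = 24.9997² × sin(60°)² / (2 × 9.81) = 624.985 × 0.75 / 19.62 = 23.89 m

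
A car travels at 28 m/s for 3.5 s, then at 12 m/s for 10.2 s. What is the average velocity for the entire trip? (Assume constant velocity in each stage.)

d₁ = v₁t₁ = 28 × 3.5 = 98.0 m
d₂ = v₂t₂ = 12 × 10.2 = 122.4 m
d_total = 220.4 m, t_total = 13.7 s
v_avg = d_total/t_total = 220.4/13.7 = 16.09 m/s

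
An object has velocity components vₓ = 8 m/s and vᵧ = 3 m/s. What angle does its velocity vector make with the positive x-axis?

θ = arctan(vᵧ/vₓ) = arctan(3/8) = 20.56°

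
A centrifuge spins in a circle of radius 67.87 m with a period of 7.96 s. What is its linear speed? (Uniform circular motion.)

v = 2πr/T = 2π×67.87/7.96 = 53.57 m/s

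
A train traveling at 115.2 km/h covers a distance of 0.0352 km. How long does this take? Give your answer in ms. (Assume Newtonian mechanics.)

d = 0.0352 km × 1000.0 = 35.2 m
v = 115.2 km/h × 0.2777777777777778 = 32.0 m/s
t = d / v = 35.2 / 32.0 = 1.1 s
t = 1.1 s / 0.001 = 1100 ms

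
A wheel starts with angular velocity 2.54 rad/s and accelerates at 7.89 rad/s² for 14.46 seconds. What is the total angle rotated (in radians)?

θ = ω₀t + ½αt² = 2.54×14.46 + ½×7.89×14.46² = 861.59 rad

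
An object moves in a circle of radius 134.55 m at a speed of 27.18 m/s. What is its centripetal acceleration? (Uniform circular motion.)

a_c = v²/r = 27.18²/134.55 = 738.7524/134.55 = 5.49 m/s²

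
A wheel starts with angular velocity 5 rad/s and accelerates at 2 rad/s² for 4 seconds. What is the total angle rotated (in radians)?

θ = ω₀t + ½αt² = 5×4 + ½×2×4² = 36.0 rad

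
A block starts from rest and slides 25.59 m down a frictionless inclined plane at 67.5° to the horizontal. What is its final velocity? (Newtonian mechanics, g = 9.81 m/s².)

a = g sin(θ) = 9.81 × sin(67.5°) = 9.0633 m/s²
v = √(2ad) = √(2 × 9.0633 × 25.59) = 21.54 m/s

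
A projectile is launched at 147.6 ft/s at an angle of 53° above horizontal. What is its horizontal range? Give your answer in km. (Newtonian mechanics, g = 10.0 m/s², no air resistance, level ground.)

v₀ = 147.6 ft/s × 0.3048 = 44.9885 m/s
R = v₀² × sin(2θ) / g = 44.9885² × sin(2 × 53°) / 10.0 = 2023.97 × 0.961262 / 10.0 = 194.557 m
R = 194.557 m / 1000.0 = 0.1946 km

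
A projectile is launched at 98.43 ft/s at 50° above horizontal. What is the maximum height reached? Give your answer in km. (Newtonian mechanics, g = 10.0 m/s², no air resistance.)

v₀ = 98.43 ft/s × 0.3048 = 30.0015 m/s
H = v₀² × sin²(θ) / (2g) = 30.0015² × sin(50°)² / (2 × 10.0) = 900.09 × 0.586824 / 20.0 = 26.4097 m
H = 26.4097 m / 1000.0 = 0.02641 km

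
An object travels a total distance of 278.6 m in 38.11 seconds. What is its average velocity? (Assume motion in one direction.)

v_avg = Δd / Δt = 278.6 / 38.11 = 7.31 m/s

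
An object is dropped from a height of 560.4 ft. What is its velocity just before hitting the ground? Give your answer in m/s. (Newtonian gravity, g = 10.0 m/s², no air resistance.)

h = 560.4 ft × 0.3048 = 170.81 m
v = √(2gh) = √(2 × 10.0 × 170.81) = 58.45 m/s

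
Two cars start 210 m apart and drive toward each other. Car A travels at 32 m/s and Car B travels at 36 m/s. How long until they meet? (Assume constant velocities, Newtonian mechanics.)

Combined speed: v_combined = 32 + 36 = 68 m/s
Time to meet: t = d/v_combined = 210/68 = 3.09 s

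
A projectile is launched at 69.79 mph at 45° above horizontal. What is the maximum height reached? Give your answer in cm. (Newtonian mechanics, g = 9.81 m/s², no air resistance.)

v₀ = 69.79 mph × 0.44704 = 31.1989 m/s
H = v₀² × sin²(θ) / (2g) = 31.1989² × sin(45°)² / (2 × 9.81) = 973.371 × 0.5 / 19.62 = 24.8056 m
H = 24.8056 m / 0.01 = 2481 cm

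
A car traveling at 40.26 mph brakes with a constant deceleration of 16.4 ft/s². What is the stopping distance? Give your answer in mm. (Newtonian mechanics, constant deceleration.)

v₀ = 40.26 mph × 0.44704 = 17.9978 m/s
a = 16.4 ft/s² × 0.3048 = 4.99872 m/s²
d = v₀² / (2a) = 17.9978² / (2 × 4.99872) = 323.921 / 9.99744 = 32.4004 m
d = 32.4004 m / 0.001 = 32400 mm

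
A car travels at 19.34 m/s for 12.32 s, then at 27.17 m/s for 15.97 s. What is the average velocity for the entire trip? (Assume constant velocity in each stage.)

d₁ = v₁t₁ = 19.34 × 12.32 = 238.2688 m
d₂ = v₂t₂ = 27.17 × 15.97 = 433.9049 m
d_total = 672.1737 m, t_total = 28.29 s
v_avg = d_total/t_total = 672.1737/28.29 = 23.76 m/s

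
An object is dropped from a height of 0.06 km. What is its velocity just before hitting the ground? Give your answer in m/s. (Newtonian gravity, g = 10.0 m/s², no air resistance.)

h = 0.06 km × 1000.0 = 60.0 m
v = √(2gh) = √(2 × 10.0 × 60.0) = 34.64 m/s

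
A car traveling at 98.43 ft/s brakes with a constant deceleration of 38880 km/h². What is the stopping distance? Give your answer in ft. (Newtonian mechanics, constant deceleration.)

v₀ = 98.43 ft/s × 0.3048 = 30.0015 m/s
a = 38880 km/h² × 7.716049382716049e-05 = 3.0 m/s²
d = v₀² / (2a) = 30.0015² / (2 × 3.0) = 900.09 / 6.0 = 150.015 m
d = 150.015 m / 0.3048 = 492.2 ft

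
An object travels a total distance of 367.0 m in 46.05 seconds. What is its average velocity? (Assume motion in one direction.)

v_avg = Δd / Δt = 367.0 / 46.05 = 7.97 m/s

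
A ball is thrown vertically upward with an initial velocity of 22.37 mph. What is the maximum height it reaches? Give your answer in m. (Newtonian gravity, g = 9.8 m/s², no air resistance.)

v₀ = 22.37 mph × 0.44704 = 10.0003 m/s
h_max = v₀² / (2g) = 10.0003² / (2 × 9.8) = 100.006 / 19.6 = 5.102 m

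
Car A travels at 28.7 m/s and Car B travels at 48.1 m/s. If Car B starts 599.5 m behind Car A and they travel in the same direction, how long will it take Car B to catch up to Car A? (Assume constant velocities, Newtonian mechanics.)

Relative speed: v_rel = 48.1 - 28.7 = 19.4 m/s
Time to catch: t = d₀/v_rel = 599.5/19.4 = 30.9 s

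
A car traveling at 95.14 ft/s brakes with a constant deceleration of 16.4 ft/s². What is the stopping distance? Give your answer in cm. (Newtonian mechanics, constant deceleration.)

v₀ = 95.14 ft/s × 0.3048 = 28.9987 m/s
a = 16.4 ft/s² × 0.3048 = 4.99872 m/s²
d = v₀² / (2a) = 28.9987² / (2 × 4.99872) = 840.925 / 9.99744 = 84.114 m
d = 84.114 m / 0.01 = 8411 cm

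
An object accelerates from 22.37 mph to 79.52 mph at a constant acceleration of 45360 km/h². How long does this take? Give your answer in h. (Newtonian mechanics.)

v₀ = 22.37 mph × 0.44704 = 10.0003 m/s
v = 79.52 mph × 0.44704 = 35.5486 m/s
a = 45360 km/h² × 7.716049382716049e-05 = 3.5 m/s²
t = (v - v₀) / a = (35.5486 - 10.0003) / 3.5 = 7.29951 s
t = 7.29951 s / 3600.0 = 0.002028 h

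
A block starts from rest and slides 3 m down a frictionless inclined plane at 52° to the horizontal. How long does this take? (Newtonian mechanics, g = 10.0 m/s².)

a = g sin(θ) = 10.0 × sin(52°) = 7.8801 m/s²
t = √(2d/a) = √(2 × 3 / 7.8801) = 0.87 s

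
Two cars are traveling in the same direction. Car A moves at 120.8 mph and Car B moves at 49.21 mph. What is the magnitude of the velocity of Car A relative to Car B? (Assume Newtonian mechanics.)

v_rel = |v_A - v_B| = |120.8 - 49.21| = 71.59 mph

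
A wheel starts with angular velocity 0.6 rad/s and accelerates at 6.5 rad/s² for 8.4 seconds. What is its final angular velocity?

ω = ω₀ + αt = 0.6 + 6.5 × 8.4 = 55.2 rad/s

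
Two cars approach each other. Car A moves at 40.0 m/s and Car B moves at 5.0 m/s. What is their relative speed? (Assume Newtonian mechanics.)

v_rel = v_A + v_B = 40.0 + 5.0 = 45.0 m/s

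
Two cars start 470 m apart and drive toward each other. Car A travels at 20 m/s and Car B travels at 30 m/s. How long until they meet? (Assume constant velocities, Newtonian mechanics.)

Combined speed: v_combined = 20 + 30 = 50 m/s
Time to meet: t = d/v_combined = 470/50 = 9.4 s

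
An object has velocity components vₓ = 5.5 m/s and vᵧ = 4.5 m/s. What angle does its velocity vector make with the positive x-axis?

θ = arctan(vᵧ/vₓ) = arctan(4.5/5.5) = 39.29°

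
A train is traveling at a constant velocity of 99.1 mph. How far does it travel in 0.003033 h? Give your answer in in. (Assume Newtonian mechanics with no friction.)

v = 99.1 mph × 0.44704 = 44.3017 m/s
t = 0.003033 h × 3600.0 = 10.9188 s
d = v × t = 44.3017 × 10.9188 = 483.721 m
d = 483.721 m / 0.0254 = 19040 in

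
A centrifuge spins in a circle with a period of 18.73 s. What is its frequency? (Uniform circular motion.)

f = 1/T = 1/18.73 = 0.0534 Hz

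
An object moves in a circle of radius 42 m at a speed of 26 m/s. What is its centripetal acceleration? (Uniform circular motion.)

a_c = v²/r = 26²/42 = 676/42 = 16.1 m/s²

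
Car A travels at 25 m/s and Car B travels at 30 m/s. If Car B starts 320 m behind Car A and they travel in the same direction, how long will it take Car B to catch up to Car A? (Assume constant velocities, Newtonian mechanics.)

Relative speed: v_rel = 30 - 25 = 5 m/s
Time to catch: t = d₀/v_rel = 320/5 = 64.0 s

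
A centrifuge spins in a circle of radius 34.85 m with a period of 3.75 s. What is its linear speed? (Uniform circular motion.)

v = 2πr/T = 2π×34.85/3.75 = 58.39 m/s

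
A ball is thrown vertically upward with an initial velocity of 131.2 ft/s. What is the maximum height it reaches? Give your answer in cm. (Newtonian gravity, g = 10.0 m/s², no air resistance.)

v₀ = 131.2 ft/s × 0.3048 = 39.9898 m/s
h_max = v₀² / (2g) = 39.9898² / (2 × 10.0) = 1599.18 / 20.0 = 79.959 m
h_max = 79.959 m / 0.01 = 7996 cm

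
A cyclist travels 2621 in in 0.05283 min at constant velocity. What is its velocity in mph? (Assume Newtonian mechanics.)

d = 2621 in × 0.0254 = 66.5734 m
t = 0.05283 min × 60.0 = 3.1698 s
v = d / t = 66.5734 / 3.1698 = 21.0024 m/s
v = 21.0024 m/s / 0.44704 = 46.98 mph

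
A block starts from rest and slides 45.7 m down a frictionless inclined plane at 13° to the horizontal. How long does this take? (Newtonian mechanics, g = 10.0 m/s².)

a = g sin(θ) = 10.0 × sin(13°) = 2.2495 m/s²
t = √(2d/a) = √(2 × 45.7 / 2.2495) = 6.37 s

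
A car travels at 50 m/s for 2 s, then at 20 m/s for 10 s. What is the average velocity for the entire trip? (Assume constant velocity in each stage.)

d₁ = v₁t₁ = 50 × 2 = 100 m
d₂ = v₂t₂ = 20 × 10 = 200 m
d_total = 300 m, t_total = 12 s
v_avg = d_total/t_total = 300/12 = 25.0 m/s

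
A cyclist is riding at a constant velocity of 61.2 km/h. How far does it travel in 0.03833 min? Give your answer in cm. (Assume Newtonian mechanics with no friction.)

v = 61.2 km/h × 0.2777777777777778 = 17.0 m/s
t = 0.03833 min × 60.0 = 2.2998 s
d = v × t = 17.0 × 2.2998 = 39.0966 m
d = 39.0966 m / 0.01 = 3910 cm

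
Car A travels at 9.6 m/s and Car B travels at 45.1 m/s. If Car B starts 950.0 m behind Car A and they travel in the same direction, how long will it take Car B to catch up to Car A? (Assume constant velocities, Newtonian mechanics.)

Relative speed: v_rel = 45.1 - 9.6 = 35.5 m/s
Time to catch: t = d₀/v_rel = 950.0/35.5 = 26.76 s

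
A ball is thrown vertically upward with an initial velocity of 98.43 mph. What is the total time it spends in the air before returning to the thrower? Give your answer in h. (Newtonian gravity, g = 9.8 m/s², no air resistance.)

v₀ = 98.43 mph × 0.44704 = 44.0021 m/s
t_total = 2 × v₀ / g = 2 × 44.0021 / 9.8 = 8.98002 s
t_total = 8.98002 s / 3600.0 = 0.002494 h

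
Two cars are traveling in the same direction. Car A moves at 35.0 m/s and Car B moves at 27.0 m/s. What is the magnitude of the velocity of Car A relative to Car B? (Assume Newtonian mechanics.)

v_rel = |v_A - v_B| = |35.0 - 27.0| = 8.0 m/s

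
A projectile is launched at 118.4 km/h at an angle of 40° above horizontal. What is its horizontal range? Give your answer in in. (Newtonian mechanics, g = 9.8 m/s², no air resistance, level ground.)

v₀ = 118.4 km/h × 0.2777777777777778 = 32.8889 m/s
R = v₀² × sin(2θ) / g = 32.8889² × sin(2 × 40°) / 9.8 = 1081.68 × 0.984808 / 9.8 = 108.699 m
R = 108.699 m / 0.0254 = 4279 in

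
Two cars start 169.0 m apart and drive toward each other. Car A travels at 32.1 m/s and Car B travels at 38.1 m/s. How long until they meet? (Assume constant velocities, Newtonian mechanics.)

Combined speed: v_combined = 32.1 + 38.1 = 70.2 m/s
Time to meet: t = d/v_combined = 169.0/70.2 = 2.41 s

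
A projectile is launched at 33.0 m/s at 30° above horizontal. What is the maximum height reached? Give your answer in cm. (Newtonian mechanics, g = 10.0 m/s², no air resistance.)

H = v₀² × sin²(θ) / (2g) = 33.0² × sin(30°)² / (2 × 10.0) = 1089.0 × 0.25 / 20.0 = 13.6125 m
H = 13.6125 m / 0.01 = 1361 cm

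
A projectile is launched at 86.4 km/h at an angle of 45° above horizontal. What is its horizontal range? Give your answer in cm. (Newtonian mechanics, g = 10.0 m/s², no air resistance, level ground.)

v₀ = 86.4 km/h × 0.2777777777777778 = 24.0 m/s
R = v₀² × sin(2θ) / g = 24.0² × sin(2 × 45°) / 10.0 = 576.0 × 1.0 / 10.0 = 57.6 m
R = 57.6 m / 0.01 = 5760 cm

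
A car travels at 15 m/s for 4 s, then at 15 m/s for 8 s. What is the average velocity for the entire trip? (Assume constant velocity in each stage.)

d₁ = v₁t₁ = 15 × 4 = 60 m
d₂ = v₂t₂ = 15 × 8 = 120 m
d_total = 180 m, t_total = 12 s
v_avg = d_total/t_total = 180/12 = 15.0 m/s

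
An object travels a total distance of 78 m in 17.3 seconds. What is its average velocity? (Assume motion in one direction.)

v_avg = Δd / Δt = 78 / 17.3 = 4.51 m/s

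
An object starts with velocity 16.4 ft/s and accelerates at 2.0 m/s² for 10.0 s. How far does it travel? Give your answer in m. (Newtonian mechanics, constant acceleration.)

v₀ = 16.4 ft/s × 0.3048 = 4.99872 m/s
d = v₀ × t + ½ × a × t² = 4.99872 × 10.0 + 0.5 × 2.0 × 10.0² = 150.0 m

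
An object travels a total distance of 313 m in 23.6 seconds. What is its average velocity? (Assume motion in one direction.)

v_avg = Δd / Δt = 313 / 23.6 = 13.26 m/s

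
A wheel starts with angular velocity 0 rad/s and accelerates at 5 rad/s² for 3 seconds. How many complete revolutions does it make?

θ = ω₀t + ½αt² = 0×3 + ½×5×3² = 22.5 rad
Total revolutions = θ/(2π) = 22.5/(2π) = 3.58
Complete revolutions = ⌊3.58⌋ = 3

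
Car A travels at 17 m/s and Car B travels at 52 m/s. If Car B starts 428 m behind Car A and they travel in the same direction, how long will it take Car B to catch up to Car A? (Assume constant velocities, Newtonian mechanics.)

Relative speed: v_rel = 52 - 17 = 35 m/s
Time to catch: t = d₀/v_rel = 428/35 = 12.23 s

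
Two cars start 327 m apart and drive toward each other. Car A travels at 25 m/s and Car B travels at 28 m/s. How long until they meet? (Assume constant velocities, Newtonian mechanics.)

Combined speed: v_combined = 25 + 28 = 53 m/s
Time to meet: t = d/v_combined = 327/53 = 6.17 s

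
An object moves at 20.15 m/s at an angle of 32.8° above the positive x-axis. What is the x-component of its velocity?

vₓ = v cos(θ) = 20.15 × cos(32.8°) = 16.94 m/s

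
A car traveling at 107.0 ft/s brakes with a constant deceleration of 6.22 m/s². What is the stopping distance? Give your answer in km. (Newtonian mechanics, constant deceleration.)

v₀ = 107.0 ft/s × 0.3048 = 32.6136 m/s
d = v₀² / (2a) = 32.6136² / (2 × 6.22) = 1063.65 / 12.44 = 85.5024 m
d = 85.5024 m / 1000.0 = 0.0855 km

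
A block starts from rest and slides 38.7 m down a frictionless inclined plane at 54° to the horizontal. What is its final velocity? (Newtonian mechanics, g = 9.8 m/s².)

a = g sin(θ) = 9.8 × sin(54°) = 7.9284 m/s²
v = √(2ad) = √(2 × 7.9284 × 38.7) = 24.77 m/s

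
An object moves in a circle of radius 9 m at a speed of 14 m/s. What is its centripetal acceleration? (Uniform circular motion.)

a_c = v²/r = 14²/9 = 196/9 = 21.78 m/s²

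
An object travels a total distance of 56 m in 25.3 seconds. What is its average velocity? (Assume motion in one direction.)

v_avg = Δd / Δt = 56 / 25.3 = 2.21 m/s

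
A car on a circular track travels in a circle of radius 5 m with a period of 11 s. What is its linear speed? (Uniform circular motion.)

v = 2πr/T = 2π×5/11 = 2.86 m/s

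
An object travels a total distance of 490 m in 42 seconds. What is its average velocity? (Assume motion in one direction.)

v_avg = Δd / Δt = 490 / 42 = 11.67 m/s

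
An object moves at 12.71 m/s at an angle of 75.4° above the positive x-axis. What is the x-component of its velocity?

vₓ = v cos(θ) = 12.71 × cos(75.4°) = 3.2 m/s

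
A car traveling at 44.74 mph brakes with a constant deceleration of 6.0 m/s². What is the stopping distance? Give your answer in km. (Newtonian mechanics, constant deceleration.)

v₀ = 44.74 mph × 0.44704 = 20.0006 m/s
d = v₀² / (2a) = 20.0006² / (2 × 6.0) = 400.024 / 12.0 = 33.3353 m
d = 33.3353 m / 1000.0 = 0.03334 km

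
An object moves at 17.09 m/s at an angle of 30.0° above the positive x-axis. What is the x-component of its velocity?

vₓ = v cos(θ) = 17.09 × cos(30.0°) = 14.8 m/s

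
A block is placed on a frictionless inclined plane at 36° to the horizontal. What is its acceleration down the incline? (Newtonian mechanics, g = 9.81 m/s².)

a = g sin(θ) = 9.81 × sin(36°) = 9.81 × 0.5878 = 5.77 m/s²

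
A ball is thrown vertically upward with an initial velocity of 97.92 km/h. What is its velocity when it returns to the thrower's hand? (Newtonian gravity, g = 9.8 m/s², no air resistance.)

By conservation of energy (no air resistance), the ball returns to the throw height with the same speed as launch, but directed downward.
|v_ground| = v₀ = 97.92 km/h
v_ground = 97.92 km/h (downward)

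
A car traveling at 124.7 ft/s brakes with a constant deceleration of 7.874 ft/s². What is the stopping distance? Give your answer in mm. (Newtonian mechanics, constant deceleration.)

v₀ = 124.7 ft/s × 0.3048 = 38.0086 m/s
a = 7.874 ft/s² × 0.3048 = 2.4 m/s²
d = v₀² / (2a) = 38.0086² / (2 × 2.4) = 1444.65 / 4.8 = 300.969 m
d = 300.969 m / 0.001 = 301000 mm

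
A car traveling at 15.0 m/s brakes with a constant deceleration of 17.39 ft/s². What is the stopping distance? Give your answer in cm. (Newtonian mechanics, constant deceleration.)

a = 17.39 ft/s² × 0.3048 = 5.30047 m/s²
d = v₀² / (2a) = 15.0² / (2 × 5.30047) = 225.0 / 10.6009 = 21.2246 m
d = 21.2246 m / 0.01 = 2122 cm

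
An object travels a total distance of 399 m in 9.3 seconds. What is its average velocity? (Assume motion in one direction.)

v_avg = Δd / Δt = 399 / 9.3 = 42.9 m/s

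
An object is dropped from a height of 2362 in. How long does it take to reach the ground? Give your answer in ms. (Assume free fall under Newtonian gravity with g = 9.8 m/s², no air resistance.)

h = 2362 in × 0.0254 = 59.9948 m
t = √(2h/g) = √(2 × 59.9948 / 9.8) = 3.49912 s
t = 3.49912 s / 0.001 = 3499 ms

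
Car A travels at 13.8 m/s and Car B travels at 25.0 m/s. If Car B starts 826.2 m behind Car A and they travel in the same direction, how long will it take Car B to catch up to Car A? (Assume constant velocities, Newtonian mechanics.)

Relative speed: v_rel = 25.0 - 13.8 = 11.2 m/s
Time to catch: t = d₀/v_rel = 826.2/11.2 = 73.77 s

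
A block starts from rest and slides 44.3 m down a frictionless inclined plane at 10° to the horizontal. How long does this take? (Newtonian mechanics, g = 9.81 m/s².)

a = g sin(θ) = 9.81 × sin(10°) = 1.7035 m/s²
t = √(2d/a) = √(2 × 44.3 / 1.7035) = 7.21 s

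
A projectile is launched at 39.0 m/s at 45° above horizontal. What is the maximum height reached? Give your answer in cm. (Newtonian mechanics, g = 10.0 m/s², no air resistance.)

H = v₀² × sin²(θ) / (2g) = 39.0² × sin(45°)² / (2 × 10.0) = 1521.0 × 0.5 / 20.0 = 38.025 m
H = 38.025 m / 0.01 = 3802 cm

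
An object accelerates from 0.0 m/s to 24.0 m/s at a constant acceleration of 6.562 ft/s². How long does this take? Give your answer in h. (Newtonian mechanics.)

a = 6.562 ft/s² × 0.3048 = 2.0001 m/s²
t = (v - v₀) / a = (24.0 - 0.0) / 2.0001 = 11.9994 s
t = 11.9994 s / 3600.0 = 0.003333 h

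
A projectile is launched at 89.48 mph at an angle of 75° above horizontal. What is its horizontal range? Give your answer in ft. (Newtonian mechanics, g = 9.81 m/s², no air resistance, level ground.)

v₀ = 89.48 mph × 0.44704 = 40.0011 m/s
R = v₀² × sin(2θ) / g = 40.0011² × sin(2 × 75°) / 9.81 = 1600.09 × 0.5 / 9.81 = 81.554 m
R = 81.554 m / 0.3048 = 267.6 ft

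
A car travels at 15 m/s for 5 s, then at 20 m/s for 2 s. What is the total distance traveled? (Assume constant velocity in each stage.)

d₁ = v₁t₁ = 15 × 5 = 75 m
d₂ = v₂t₂ = 20 × 2 = 40 m
d_total = 75 + 40 = 115 m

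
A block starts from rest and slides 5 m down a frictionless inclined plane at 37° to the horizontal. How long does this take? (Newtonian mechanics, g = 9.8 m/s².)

a = g sin(θ) = 9.8 × sin(37°) = 5.8978 m/s²
t = √(2d/a) = √(2 × 5 / 5.8978) = 1.3 s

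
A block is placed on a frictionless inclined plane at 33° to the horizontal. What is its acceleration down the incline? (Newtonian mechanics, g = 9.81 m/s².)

a = g sin(θ) = 9.81 × sin(33°) = 9.81 × 0.5446 = 5.34 m/s²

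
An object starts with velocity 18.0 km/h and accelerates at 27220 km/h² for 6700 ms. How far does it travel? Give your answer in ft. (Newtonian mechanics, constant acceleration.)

v₀ = 18.0 km/h × 0.2777777777777778 = 5.0 m/s
a = 27220 km/h² × 7.716049382716049e-05 = 2.10031 m/s²
t = 6700 ms × 0.001 = 6.7 s
d = v₀ × t + ½ × a × t² = 5.0 × 6.7 + 0.5 × 2.10031 × 6.7² = 80.6415 m
d = 80.6415 m / 0.3048 = 264.6 ft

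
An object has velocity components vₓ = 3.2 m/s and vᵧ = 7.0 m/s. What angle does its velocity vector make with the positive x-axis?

θ = arctan(vᵧ/vₓ) = arctan(7.0/3.2) = 65.43°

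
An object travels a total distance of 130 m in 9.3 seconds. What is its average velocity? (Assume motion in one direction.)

v_avg = Δd / Δt = 130 / 9.3 = 13.98 m/s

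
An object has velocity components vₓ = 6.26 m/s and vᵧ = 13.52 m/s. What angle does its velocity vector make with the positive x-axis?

θ = arctan(vᵧ/vₓ) = arctan(13.52/6.26) = 65.16°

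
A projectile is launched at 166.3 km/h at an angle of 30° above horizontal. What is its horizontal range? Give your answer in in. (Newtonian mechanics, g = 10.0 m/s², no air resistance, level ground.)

v₀ = 166.3 km/h × 0.2777777777777778 = 46.1944 m/s
R = v₀² × sin(2θ) / g = 46.1944² × sin(2 × 30°) / 10.0 = 2133.92 × 0.866025 / 10.0 = 184.803 m
R = 184.803 m / 0.0254 = 7276 in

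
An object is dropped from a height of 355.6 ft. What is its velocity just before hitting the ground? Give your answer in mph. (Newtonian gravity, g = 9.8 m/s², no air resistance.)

h = 355.6 ft × 0.3048 = 108.387 m
v = √(2gh) = √(2 × 9.8 × 108.387) = 46.0911 m/s
v = 46.0911 m/s / 0.44704 = 103.1 mph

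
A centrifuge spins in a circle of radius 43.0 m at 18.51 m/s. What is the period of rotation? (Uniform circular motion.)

T = 2πr/v = 2π×43.0/18.51 = 14.6 s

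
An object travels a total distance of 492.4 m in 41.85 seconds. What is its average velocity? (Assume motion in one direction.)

v_avg = Δd / Δt = 492.4 / 41.85 = 11.77 m/s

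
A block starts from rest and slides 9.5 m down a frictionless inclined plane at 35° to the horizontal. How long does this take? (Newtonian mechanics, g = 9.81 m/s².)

a = g sin(θ) = 9.81 × sin(35°) = 5.6268 m/s²
t = √(2d/a) = √(2 × 9.5 / 5.6268) = 1.84 s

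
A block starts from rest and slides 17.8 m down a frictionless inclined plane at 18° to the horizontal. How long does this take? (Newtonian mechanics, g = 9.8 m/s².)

a = g sin(θ) = 9.8 × sin(18°) = 3.0284 m/s²
t = √(2d/a) = √(2 × 17.8 / 3.0284) = 3.43 s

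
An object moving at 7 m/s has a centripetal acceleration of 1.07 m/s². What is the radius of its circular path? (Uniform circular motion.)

r = v²/a_c = 7²/1.07 = 45.79 m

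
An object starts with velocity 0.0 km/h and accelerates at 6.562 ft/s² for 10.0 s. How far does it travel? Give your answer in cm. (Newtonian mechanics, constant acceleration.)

v₀ = 0.0 km/h × 0.2777777777777778 = 0.0 m/s
a = 6.562 ft/s² × 0.3048 = 2.0001 m/s²
d = v₀ × t + ½ × a × t² = 0.0 × 10.0 + 0.5 × 2.0001 × 10.0² = 100.005 m
d = 100.005 m / 0.01 = 10000 cm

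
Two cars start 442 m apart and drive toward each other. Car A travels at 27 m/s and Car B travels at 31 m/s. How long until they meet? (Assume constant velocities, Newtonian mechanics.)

Combined speed: v_combined = 27 + 31 = 58 m/s
Time to meet: t = d/v_combined = 442/58 = 7.62 s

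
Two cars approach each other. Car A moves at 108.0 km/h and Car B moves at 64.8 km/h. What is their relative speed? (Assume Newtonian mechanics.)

v_rel = v_A + v_B = 108.0 + 64.8 = 172.8 km/h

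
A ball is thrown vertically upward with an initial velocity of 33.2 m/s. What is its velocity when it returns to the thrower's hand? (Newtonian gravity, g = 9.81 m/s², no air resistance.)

By conservation of energy (no air resistance), the ball returns to the throw height with the same speed as launch, but directed downward.
|v_ground| = v₀ = 33.2 m/s
v_ground = 33.2 m/s (downward)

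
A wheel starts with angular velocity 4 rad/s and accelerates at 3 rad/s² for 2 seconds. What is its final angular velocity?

ω = ω₀ + αt = 4 + 3 × 2 = 10 rad/s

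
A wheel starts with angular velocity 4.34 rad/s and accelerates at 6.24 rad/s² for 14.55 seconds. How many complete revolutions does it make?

θ = ω₀t + ½αt² = 4.34×14.55 + ½×6.24×14.55² = 723.6588 rad
Total revolutions = θ/(2π) = 723.6588/(2π) = 115.17
Complete revolutions = ⌊115.17⌋ = 115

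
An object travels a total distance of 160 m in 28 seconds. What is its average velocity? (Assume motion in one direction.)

v_avg = Δd / Δt = 160 / 28 = 5.71 m/s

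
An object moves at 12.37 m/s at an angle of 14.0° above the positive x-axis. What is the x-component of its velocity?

vₓ = v cos(θ) = 12.37 × cos(14.0°) = 12.0 m/s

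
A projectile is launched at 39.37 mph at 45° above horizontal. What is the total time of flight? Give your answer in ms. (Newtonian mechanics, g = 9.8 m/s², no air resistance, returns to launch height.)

v₀ = 39.37 mph × 0.44704 = 17.6 m/s
T = 2 × v₀ × sin(θ) / g = 2 × 17.6 × sin(45°) / 9.8 = 2 × 17.6 × 0.707107 / 9.8 = 2.53981 s
T = 2.53981 s / 0.001 = 2540 ms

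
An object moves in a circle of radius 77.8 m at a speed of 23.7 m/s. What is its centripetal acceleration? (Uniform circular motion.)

a_c = v²/r = 23.7²/77.8 = 561.69/77.8 = 7.22 m/s²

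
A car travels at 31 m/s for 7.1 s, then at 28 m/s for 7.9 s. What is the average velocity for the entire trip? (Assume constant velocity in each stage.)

d₁ = v₁t₁ = 31 × 7.1 = 220.1 m
d₂ = v₂t₂ = 28 × 7.9 = 221.2 m
d_total = 441.3 m, t_total = 15.0 s
v_avg = d_total/t_total = 441.3/15.0 = 29.42 m/s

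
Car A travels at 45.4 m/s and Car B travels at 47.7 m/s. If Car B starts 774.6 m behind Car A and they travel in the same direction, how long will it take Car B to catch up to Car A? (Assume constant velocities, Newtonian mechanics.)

Relative speed: v_rel = 47.7 - 45.4 = 2.3 m/s
Time to catch: t = d₀/v_rel = 774.6/2.3 = 336.78 s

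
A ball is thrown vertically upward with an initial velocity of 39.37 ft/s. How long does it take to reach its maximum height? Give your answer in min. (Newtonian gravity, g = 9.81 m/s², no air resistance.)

v₀ = 39.37 ft/s × 0.3048 = 12.0 m/s
t_up = v₀ / g = 12.0 / 9.81 = 1.22324 s
t_up = 1.22324 s / 60.0 = 0.02039 min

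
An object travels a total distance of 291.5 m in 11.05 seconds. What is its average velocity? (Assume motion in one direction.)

v_avg = Δd / Δt = 291.5 / 11.05 = 26.38 m/s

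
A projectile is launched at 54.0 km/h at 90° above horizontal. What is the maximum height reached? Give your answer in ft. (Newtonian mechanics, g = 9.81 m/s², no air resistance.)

v₀ = 54.0 km/h × 0.2777777777777778 = 15.0 m/s
H = v₀² × sin²(θ) / (2g) = 15.0² × sin(90°)² / (2 × 9.81) = 225.0 × 1.0 / 19.62 = 11.4679 m
H = 11.4679 m / 0.3048 = 37.62 ft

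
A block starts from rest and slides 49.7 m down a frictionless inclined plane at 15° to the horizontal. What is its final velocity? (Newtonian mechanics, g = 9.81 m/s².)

a = g sin(θ) = 9.81 × sin(15°) = 2.539 m/s²
v = √(2ad) = √(2 × 2.539 × 49.7) = 15.89 m/s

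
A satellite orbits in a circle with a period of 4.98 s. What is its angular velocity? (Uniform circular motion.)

ω = 2π/T = 2π/4.98 = 1.2617 rad/s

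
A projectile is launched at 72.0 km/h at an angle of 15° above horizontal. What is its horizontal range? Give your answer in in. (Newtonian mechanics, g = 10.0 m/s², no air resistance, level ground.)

v₀ = 72.0 km/h × 0.2777777777777778 = 20.0 m/s
R = v₀² × sin(2θ) / g = 20.0² × sin(2 × 15°) / 10.0 = 400.0 × 0.5 / 10.0 = 20.0 m
R = 20.0 m / 0.0254 = 787.4 in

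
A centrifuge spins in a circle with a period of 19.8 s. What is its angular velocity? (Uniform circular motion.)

ω = 2π/T = 2π/19.8 = 0.3173 rad/s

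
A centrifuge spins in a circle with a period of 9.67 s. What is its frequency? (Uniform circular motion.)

f = 1/T = 1/9.67 = 0.1034 Hz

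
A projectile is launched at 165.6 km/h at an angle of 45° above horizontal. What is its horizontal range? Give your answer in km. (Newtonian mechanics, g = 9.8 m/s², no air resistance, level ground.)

v₀ = 165.6 km/h × 0.2777777777777778 = 46.0 m/s
R = v₀² × sin(2θ) / g = 46.0² × sin(2 × 45°) / 9.8 = 2116.0 × 1.0 / 9.8 = 215.918 m
R = 215.918 m / 1000.0 = 0.2159 km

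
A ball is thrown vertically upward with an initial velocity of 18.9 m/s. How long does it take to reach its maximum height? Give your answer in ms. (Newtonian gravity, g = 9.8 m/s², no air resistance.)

t_up = v₀ / g = 18.9 / 9.8 = 1.92857 s
t_up = 1.92857 s / 0.001 = 1929 ms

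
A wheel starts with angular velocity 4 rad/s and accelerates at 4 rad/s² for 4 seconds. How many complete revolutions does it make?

θ = ω₀t + ½αt² = 4×4 + ½×4×4² = 48.0 rad
Total revolutions = θ/(2π) = 48.0/(2π) = 7.64
Complete revolutions = ⌊7.64⌋ = 7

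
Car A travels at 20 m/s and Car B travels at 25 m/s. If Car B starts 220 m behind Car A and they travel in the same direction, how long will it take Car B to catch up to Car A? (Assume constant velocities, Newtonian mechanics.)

Relative speed: v_rel = 25 - 20 = 5 m/s
Time to catch: t = d₀/v_rel = 220/5 = 44.0 s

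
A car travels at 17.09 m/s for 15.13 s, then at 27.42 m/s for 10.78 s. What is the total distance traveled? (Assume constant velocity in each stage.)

d₁ = v₁t₁ = 17.09 × 15.13 = 258.5717 m
d₂ = v₂t₂ = 27.42 × 10.78 = 295.5876 m
d_total = 258.5717 + 295.5876 = 554.16 m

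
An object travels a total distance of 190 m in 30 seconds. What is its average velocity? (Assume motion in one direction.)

v_avg = Δd / Δt = 190 / 30 = 6.33 m/s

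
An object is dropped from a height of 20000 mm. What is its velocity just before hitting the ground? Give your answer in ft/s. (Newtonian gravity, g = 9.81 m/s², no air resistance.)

h = 20000 mm × 0.001 = 20.0 m
v = √(2gh) = √(2 × 9.81 × 20.0) = 19.8091 m/s
v = 19.8091 m/s / 0.3048 = 64.99 ft/s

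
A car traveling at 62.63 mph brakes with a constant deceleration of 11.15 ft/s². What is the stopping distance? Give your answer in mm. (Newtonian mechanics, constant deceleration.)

v₀ = 62.63 mph × 0.44704 = 27.9981 m/s
a = 11.15 ft/s² × 0.3048 = 3.39852 m/s²
d = v₀² / (2a) = 27.9981² / (2 × 3.39852) = 783.894 / 6.79704 = 115.329 m
d = 115.329 m / 0.001 = 115300 mm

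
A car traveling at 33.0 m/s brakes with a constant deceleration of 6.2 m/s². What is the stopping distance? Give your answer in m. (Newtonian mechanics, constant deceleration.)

d = v₀² / (2a) = 33.0² / (2 × 6.2) = 1089.0 / 12.4 = 87.82 m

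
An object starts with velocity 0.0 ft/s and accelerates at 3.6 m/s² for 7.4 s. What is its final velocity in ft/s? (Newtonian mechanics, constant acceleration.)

v₀ = 0.0 ft/s × 0.3048 = 0.0 m/s
v = v₀ + a × t = 0.0 + 3.6 × 7.4 = 26.64 m/s
v = 26.64 m/s / 0.3048 = 87.4 ft/s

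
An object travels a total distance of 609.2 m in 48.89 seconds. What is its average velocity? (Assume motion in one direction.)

v_avg = Δd / Δt = 609.2 / 48.89 = 12.46 m/s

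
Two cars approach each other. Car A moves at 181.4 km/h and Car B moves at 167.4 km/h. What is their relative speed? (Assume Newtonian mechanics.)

v_rel = v_A + v_B = 181.4 + 167.4 = 348.8 km/h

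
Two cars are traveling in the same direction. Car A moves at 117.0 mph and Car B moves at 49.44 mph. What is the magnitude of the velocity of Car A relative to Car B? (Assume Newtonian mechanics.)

v_rel = |v_A - v_B| = |117.0 - 49.44| = 67.56 mph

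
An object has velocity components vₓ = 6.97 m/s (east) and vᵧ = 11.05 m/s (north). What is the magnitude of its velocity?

|v| = √(vₓ² + vᵧ²) = √(6.97² + 11.05²) = √(170.6834) = 13.06 m/s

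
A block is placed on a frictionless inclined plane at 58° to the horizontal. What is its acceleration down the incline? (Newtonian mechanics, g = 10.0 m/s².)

a = g sin(θ) = 10.0 × sin(58°) = 10.0 × 0.848 = 8.48 m/s²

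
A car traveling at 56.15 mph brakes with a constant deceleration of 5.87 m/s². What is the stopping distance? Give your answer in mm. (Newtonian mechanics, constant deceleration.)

v₀ = 56.15 mph × 0.44704 = 25.1013 m/s
d = v₀² / (2a) = 25.1013² / (2 × 5.87) = 630.075 / 11.74 = 53.6691 m
d = 53.6691 m / 0.001 = 53670 mm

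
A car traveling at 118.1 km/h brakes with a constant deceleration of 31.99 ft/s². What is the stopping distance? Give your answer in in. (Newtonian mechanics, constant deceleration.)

v₀ = 118.1 km/h × 0.2777777777777778 = 32.8056 m/s
a = 31.99 ft/s² × 0.3048 = 9.75055 m/s²
d = v₀² / (2a) = 32.8056² / (2 × 9.75055) = 1076.21 / 19.5011 = 55.1871 m
d = 55.1871 m / 0.0254 = 2173 in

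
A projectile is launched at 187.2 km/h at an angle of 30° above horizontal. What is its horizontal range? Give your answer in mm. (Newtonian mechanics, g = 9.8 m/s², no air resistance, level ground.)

v₀ = 187.2 km/h × 0.2777777777777778 = 52.0 m/s
R = v₀² × sin(2θ) / g = 52.0² × sin(2 × 30°) / 9.8 = 2704.0 × 0.866025 / 9.8 = 238.952 m
R = 238.952 m / 0.001 = 239000 mm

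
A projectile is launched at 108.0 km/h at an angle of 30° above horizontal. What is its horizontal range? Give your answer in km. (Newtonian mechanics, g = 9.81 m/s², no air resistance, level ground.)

v₀ = 108.0 km/h × 0.2777777777777778 = 30.0 m/s
R = v₀² × sin(2θ) / g = 30.0² × sin(2 × 30°) / 9.81 = 900.0 × 0.866025 / 9.81 = 79.4518 m
R = 79.4518 m / 1000.0 = 0.07945 km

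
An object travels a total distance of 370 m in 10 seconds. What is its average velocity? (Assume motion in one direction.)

v_avg = Δd / Δt = 370 / 10 = 37.0 m/s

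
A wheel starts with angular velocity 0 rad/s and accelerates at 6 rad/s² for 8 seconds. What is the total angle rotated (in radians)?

θ = ω₀t + ½αt² = 0×8 + ½×6×8² = 192.0 rad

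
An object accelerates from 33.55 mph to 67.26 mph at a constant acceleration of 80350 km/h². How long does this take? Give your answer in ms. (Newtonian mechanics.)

v₀ = 33.55 mph × 0.44704 = 14.9982 m/s
v = 67.26 mph × 0.44704 = 30.0679 m/s
a = 80350 km/h² × 7.716049382716049e-05 = 6.19985 m/s²
t = (v - v₀) / a = (30.0679 - 14.9982) / 6.19985 = 2.43066 s
t = 2.43066 s / 0.001 = 2431 ms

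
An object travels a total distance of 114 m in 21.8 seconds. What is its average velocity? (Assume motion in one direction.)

v_avg = Δd / Δt = 114 / 21.8 = 5.23 m/s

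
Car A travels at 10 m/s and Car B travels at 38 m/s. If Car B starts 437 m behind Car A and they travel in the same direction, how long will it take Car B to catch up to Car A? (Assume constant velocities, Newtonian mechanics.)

Relative speed: v_rel = 38 - 10 = 28 m/s
Time to catch: t = d₀/v_rel = 437/28 = 15.61 s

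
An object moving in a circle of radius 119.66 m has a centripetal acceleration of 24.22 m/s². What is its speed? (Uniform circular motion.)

v = √(a_c × r) = √(24.22 × 119.66) = 53.83 m/s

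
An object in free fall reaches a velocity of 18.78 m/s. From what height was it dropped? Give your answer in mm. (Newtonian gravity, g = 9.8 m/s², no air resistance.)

h = v² / (2g) = 18.78² / (2 × 9.8) = 17.9943 m
h = 17.9943 m / 0.001 = 17990 mm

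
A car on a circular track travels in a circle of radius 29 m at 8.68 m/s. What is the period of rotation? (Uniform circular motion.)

T = 2πr/v = 2π×29/8.68 = 20.99 s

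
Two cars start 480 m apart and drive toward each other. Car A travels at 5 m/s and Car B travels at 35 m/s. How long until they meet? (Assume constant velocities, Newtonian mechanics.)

Combined speed: v_combined = 5 + 35 = 40 m/s
Time to meet: t = d/v_combined = 480/40 = 12.0 s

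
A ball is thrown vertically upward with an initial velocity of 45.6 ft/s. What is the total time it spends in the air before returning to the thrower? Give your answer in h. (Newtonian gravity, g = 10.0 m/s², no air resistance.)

v₀ = 45.6 ft/s × 0.3048 = 13.8989 m/s
t_total = 2 × v₀ / g = 2 × 13.8989 / 10.0 = 2.77978 s
t_total = 2.77978 s / 3600.0 = 0.0007722 h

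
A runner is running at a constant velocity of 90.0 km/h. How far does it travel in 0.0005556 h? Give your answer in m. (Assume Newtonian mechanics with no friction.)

v = 90.0 km/h × 0.2777777777777778 = 25.0 m/s
t = 0.0005556 h × 3600.0 = 2.00016 s
d = v × t = 25.0 × 2.00016 = 50.0 m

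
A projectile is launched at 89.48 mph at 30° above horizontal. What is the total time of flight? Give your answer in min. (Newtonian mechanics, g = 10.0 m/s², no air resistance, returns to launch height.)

v₀ = 89.48 mph × 0.44704 = 40.0011 m/s
T = 2 × v₀ × sin(θ) / g = 2 × 40.0011 × sin(30°) / 10.0 = 2 × 40.0011 × 0.5 / 10.0 = 4.00011 s
T = 4.00011 s / 60.0 = 0.06667 min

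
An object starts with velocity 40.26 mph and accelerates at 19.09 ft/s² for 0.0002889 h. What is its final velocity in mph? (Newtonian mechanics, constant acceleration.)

v₀ = 40.26 mph × 0.44704 = 17.9978 m/s
a = 19.09 ft/s² × 0.3048 = 5.81863 m/s²
t = 0.0002889 h × 3600.0 = 1.04004 s
v = v₀ + a × t = 17.9978 + 5.81863 × 1.04004 = 24.0494 m/s
v = 24.0494 m/s / 0.44704 = 53.8 mph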